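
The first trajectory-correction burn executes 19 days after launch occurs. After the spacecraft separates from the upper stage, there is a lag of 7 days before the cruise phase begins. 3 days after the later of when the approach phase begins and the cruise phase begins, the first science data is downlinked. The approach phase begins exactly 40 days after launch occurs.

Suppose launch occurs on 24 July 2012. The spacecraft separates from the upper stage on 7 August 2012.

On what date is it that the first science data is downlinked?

Launch occurs: Jul 24, 2012.
The approach phase begins: Jul 24, 2012 + 40 days = Sep 2, 2012.
The spacecraft separates from the upper stage: Aug 7, 2012.
The cruise phase begins: Aug 7, 2012 + 7 days = Aug 14, 2012.
Both prerequisites met — the approach phase begins (Sep 2, 2012), the cruise phase begins (Aug 14, 2012); the later is Sep 2, 2012.
The first science data is downlinked: Sep 2, 2012 + 3 days = Sep 5, 2012.

5 September 2012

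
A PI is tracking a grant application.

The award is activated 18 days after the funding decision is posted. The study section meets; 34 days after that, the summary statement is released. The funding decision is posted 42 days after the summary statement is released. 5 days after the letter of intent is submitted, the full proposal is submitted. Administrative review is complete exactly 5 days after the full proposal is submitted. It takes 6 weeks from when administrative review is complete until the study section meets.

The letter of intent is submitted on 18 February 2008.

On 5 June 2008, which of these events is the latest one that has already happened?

The summary statement is released

The letter of intent is submitted: Feb 18, 2008.
The full proposal is submitted: Feb 18, 2008 + 5 days = Feb 23, 2008.
Administrative review is complete: Feb 23, 2008 + 5 days = Feb 28, 2008.
The study section meets: Feb 28, 2008 + 6 weeks = Apr 10, 2008.
The summary statement is released: Apr 10, 2008 + 34 days = May 14, 2008.
The funding decision is posted: May 14, 2008 + 42 days = Jun 25, 2008.
The award is activated: Jun 25, 2008 + 18 days = Jul 13, 2008.
Jun 5, 2008 falls between when the summary statement is released (May 14, 2008) and when the funding decision is posted (Jun 25, 2008).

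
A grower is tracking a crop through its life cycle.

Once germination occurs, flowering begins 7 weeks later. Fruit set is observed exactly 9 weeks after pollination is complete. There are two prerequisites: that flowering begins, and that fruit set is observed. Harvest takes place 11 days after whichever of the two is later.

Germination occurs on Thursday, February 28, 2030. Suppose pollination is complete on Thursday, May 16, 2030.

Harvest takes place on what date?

Germination occurs: Feb 28, 2030.
Flowering begins: Feb 28, 2030 + 7 weeks = Apr 18, 2030.
Pollination is complete: May 16, 2030.
Fruit set is observed: May 16, 2030 + 9 weeks = Jul 18, 2030.
Both prerequisites met — flowering begins (Apr 18, 2030), fruit set is observed (Jul 18, 2030); the later is Jul 18, 2030.
Harvest takes place: Jul 18, 2030 + 11 days = Jul 29, 2030.

Monday, July 29, 2030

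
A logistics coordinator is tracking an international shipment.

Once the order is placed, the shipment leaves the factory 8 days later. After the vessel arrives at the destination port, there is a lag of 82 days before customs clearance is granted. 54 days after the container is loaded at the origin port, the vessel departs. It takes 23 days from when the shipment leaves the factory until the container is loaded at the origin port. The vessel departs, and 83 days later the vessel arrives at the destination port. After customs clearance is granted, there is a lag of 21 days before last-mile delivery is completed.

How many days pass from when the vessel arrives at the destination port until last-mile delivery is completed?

Causal path: the vessel arrives at the destination port → customs clearance is granted → last-mile delivery is completed.
Total delay along the path: 82 + 21 = 103 days.

103 days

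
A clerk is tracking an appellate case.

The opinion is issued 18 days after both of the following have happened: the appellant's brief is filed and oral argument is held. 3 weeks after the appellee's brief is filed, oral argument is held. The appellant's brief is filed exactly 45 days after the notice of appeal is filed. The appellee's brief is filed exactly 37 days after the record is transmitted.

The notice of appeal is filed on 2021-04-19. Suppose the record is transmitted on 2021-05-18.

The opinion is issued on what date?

2021-08-02

The notice of appeal is filed: Apr 19, 2021.
The appellant's brief is filed: Apr 19, 2021 + 45 days = Jun 3, 2021.
The record is transmitted: May 18, 2021.
The appellee's brief is filed: May 18, 2021 + 37 days = Jun 24, 2021.
Oral argument is held: Jun 24, 2021 + 3 weeks = Jul 15, 2021.
Both prerequisites met — the appellant's brief is filed (Jun 3, 2021), oral argument is held (Jul 15, 2021); the later is Jul 15, 2021.
The opinion is issued: Jul 15, 2021 + 18 days = Aug 2, 2021.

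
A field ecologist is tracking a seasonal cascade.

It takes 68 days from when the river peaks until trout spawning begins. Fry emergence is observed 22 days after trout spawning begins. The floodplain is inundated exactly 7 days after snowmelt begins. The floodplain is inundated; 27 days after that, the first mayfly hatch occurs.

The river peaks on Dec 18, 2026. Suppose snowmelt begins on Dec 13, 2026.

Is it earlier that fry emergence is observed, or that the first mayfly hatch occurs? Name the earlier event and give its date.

The first mayfly hatch occurs — Jan 16, 2027

The river peaks: Dec 18, 2026.
Trout spawning begins: Dec 18, 2026 + 68 days = Feb 24, 2027.
Fry emergence is observed: Feb 24, 2027 + 22 days = Mar 18, 2027.
Snowmelt begins: Dec 13, 2026.
The floodplain is inundated: Dec 13, 2026 + 7 days = Dec 20, 2026.
The first mayfly hatch occurs: Dec 20, 2026 + 27 days = Jan 16, 2027.
Comparing: fry emergence is observed on Mar 18, 2027 vs the first mayfly hatch occurs on Jan 16, 2027. Earlier: the first mayfly hatch occurs.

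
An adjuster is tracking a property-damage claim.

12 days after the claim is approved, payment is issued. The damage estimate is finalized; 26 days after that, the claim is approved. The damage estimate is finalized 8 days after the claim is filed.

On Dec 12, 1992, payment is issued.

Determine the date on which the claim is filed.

Oct 27, 1992

Payment is issued: Dec 12, 1992.
The claim is approved: Dec 12, 1992 − 12 days = Nov 30, 1992.
The damage estimate is finalized: Nov 30, 1992 − 26 days = Nov 4, 1992.
The claim is filed: Nov 4, 1992 − 8 days = Oct 27, 1992.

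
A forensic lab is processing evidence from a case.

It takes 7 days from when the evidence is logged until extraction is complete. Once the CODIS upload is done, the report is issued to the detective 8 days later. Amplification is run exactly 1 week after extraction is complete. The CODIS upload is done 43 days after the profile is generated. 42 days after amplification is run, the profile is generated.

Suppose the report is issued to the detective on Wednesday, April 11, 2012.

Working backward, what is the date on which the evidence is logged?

The report is issued to the detective: Apr 11, 2012.
The CODIS upload is done: Apr 11, 2012 − 8 days = Apr 3, 2012.
The profile is generated: Apr 3, 2012 − 43 days = Feb 20, 2012.
Amplification is run: Feb 20, 2012 − 42 days = Jan 9, 2012.
Extraction is complete: Jan 9, 2012 − 1 week = Jan 2, 2012.
The evidence is logged: Jan 2, 2012 − 7 days = Dec 26, 2011.

Monday, December 26, 2011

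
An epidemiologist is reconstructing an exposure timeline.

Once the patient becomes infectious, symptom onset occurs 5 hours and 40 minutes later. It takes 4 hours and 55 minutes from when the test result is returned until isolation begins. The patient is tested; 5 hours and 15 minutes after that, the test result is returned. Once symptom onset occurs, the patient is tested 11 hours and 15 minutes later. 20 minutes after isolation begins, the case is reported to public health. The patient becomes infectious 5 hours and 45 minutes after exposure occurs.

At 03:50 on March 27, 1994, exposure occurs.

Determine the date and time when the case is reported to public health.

Exposure occurs: 03:50 Mar 27, 1994.
The patient becomes infectious: 03:50 Mar 27, 1994 + 5h45m = 09:35 Mar 27, 1994.
Symptom onset occurs: 09:35 Mar 27, 1994 + 5h40m = 15:15 Mar 27, 1994.
The patient is tested: 15:15 Mar 27, 1994 + 11h15m = 02:30 Mar 28, 1994.
The test result is returned: 02:30 Mar 28, 1994 + 5h15m = 07:45 Mar 28, 1994.
Isolation begins: 07:45 Mar 28, 1994 + 4h55m = 12:40 Mar 28, 1994.
The case is reported to public health: 12:40 Mar 28, 1994 + 20m = 13:00 Mar 28, 1994.

13:00 on March 28, 1994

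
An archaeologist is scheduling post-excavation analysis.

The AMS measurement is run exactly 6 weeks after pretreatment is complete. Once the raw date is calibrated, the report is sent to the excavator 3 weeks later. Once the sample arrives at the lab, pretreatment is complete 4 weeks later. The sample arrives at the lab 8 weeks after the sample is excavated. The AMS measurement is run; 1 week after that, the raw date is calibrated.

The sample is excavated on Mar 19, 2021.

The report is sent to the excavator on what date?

Aug 20, 2021

The sample is excavated: Mar 19, 2021.
The sample arrives at the lab: Mar 19, 2021 + 8 weeks = May 14, 2021.
Pretreatment is complete: May 14, 2021 + 4 weeks = Jun 11, 2021.
The AMS measurement is run: Jun 11, 2021 + 6 weeks = Jul 23, 2021.
The raw date is calibrated: Jul 23, 2021 + 1 week = Jul 30, 2021.
The report is sent to the excavator: Jul 30, 2021 + 3 weeks = Aug 20, 2021.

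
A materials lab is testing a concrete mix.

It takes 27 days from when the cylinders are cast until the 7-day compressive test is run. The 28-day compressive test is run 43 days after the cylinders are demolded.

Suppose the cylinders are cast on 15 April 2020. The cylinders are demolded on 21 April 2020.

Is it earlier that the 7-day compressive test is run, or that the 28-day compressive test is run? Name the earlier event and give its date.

The 7-day compressive test is run — 12 May 2020

The cylinders are cast: Apr 15, 2020.
The 7-day compressive test is run: Apr 15, 2020 + 27 days = May 12, 2020.
The cylinders are demolded: Apr 21, 2020.
The 28-day compressive test is run: Apr 21, 2020 + 43 days = Jun 3, 2020.
Comparing: the 7-day compressive test is run on May 12, 2020 vs the 28-day compressive test is run on Jun 3, 2020. Earlier: the 7-day compressive test is run.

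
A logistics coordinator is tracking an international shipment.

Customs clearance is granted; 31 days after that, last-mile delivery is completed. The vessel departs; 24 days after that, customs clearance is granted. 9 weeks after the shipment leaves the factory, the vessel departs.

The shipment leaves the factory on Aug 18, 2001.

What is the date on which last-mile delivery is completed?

The shipment leaves the factory: Aug 18, 2001.
The vessel departs: Aug 18, 2001 + 9 weeks = Oct 20, 2001.
Customs clearance is granted: Oct 20, 2001 + 24 days = Nov 13, 2001.
Last-mile delivery is completed: Nov 13, 2001 + 31 days = Dec 14, 2001.

Dec 14, 2001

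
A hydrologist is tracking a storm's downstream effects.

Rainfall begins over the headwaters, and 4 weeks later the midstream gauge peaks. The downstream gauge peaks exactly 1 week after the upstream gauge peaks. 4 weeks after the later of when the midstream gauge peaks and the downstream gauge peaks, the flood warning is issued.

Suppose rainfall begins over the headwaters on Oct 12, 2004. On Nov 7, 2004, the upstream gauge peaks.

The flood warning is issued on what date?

Dec 12, 2004

Rainfall begins over the headwaters: Oct 12, 2004.
The midstream gauge peaks: Oct 12, 2004 + 4 weeks = Nov 9, 2004.
The upstream gauge peaks: Nov 7, 2004.
The downstream gauge peaks: Nov 7, 2004 + 1 week = Nov 14, 2004.
Both prerequisites met — the midstream gauge peaks (Nov 9, 2004), the downstream gauge peaks (Nov 14, 2004); the later is Nov 14, 2004.
The flood warning is issued: Nov 14, 2004 + 4 weeks = Dec 12, 2004.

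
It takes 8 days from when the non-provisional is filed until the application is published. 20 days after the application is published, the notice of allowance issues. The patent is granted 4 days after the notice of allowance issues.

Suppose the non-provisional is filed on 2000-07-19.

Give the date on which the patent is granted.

The non-provisional is filed: Jul 19, 2000.
The application is published: Jul 19, 2000 + 8 days = Jul 27, 2000.
The notice of allowance issues: Jul 27, 2000 + 20 days = Aug 16, 2000.
The patent is granted: Aug 16, 2000 + 4 days = Aug 20, 2000.

2000-08-20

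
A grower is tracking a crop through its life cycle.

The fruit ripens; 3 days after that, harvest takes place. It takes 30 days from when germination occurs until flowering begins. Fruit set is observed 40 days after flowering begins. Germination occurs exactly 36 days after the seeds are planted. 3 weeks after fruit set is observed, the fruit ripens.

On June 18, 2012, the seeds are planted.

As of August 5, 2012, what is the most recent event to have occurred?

The seeds are planted: Jun 18, 2012.
Germination occurs: Jun 18, 2012 + 36 days = Jul 24, 2012.
Flowering begins: Jul 24, 2012 + 30 days = Aug 23, 2012.
Fruit set is observed: Aug 23, 2012 + 40 days = Oct 2, 2012.
The fruit ripens: Oct 2, 2012 + 3 weeks = Oct 23, 2012.
Harvest takes place: Oct 23, 2012 + 3 days = Oct 26, 2012.
Aug 5, 2012 falls between when germination occurs (Jul 24, 2012) and when flowering begins (Aug 23, 2012).

Germination occurs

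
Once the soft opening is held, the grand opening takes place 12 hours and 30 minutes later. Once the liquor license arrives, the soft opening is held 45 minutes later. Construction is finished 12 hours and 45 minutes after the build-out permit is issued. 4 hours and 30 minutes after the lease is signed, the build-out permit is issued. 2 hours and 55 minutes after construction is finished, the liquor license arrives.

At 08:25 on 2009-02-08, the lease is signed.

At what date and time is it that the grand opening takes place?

17:50 on 2009-02-09

The lease is signed: 08:25 Feb 8, 2009.
The build-out permit is issued: 08:25 Feb 8, 2009 + 4h30m = 12:55 Feb 8, 2009.
Construction is finished: 12:55 Feb 8, 2009 + 12h45m = 01:40 Feb 9, 2009.
The liquor license arrives: 01:40 Feb 9, 2009 + 2h55m = 04:35 Feb 9, 2009.
The soft opening is held: 04:35 Feb 9, 2009 + 45m = 05:20 Feb 9, 2009.
The grand opening takes place: 05:20 Feb 9, 2009 + 12h30m = 17:50 Feb 9, 2009.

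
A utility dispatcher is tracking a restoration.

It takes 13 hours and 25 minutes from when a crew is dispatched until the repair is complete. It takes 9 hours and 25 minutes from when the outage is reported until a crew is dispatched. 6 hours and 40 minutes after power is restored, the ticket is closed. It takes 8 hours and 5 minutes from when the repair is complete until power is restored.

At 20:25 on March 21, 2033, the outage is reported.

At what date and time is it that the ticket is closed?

The outage is reported: 20:25 Mar 21, 2033.
A crew is dispatched: 20:25 Mar 21, 2033 + 9h25m = 05:50 Mar 22, 2033.
The repair is complete: 05:50 Mar 22, 2033 + 13h25m = 19:15 Mar 22, 2033.
Power is restored: 19:15 Mar 22, 2033 + 8h05m = 03:20 Mar 23, 2033.
The ticket is closed: 03:20 Mar 23, 2033 + 6h40m = 10:00 Mar 23, 2033.

10:00 on March 23, 2033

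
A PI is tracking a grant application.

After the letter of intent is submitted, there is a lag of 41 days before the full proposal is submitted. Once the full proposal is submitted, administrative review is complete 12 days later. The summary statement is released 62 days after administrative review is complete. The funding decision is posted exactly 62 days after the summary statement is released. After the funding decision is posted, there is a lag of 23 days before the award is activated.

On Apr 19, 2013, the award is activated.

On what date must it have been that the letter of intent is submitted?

The award is activated: Apr 19, 2013.
The funding decision is posted: Apr 19, 2013 − 23 days = Mar 27, 2013.
The summary statement is released: Mar 27, 2013 − 62 days = Jan 24, 2013.
Administrative review is complete: Jan 24, 2013 − 62 days = Nov 23, 2012.
The full proposal is submitted: Nov 23, 2012 − 12 days = Nov 11, 2012.
The letter of intent is submitted: Nov 11, 2012 − 41 days = Oct 1, 2012.

Oct 1, 2012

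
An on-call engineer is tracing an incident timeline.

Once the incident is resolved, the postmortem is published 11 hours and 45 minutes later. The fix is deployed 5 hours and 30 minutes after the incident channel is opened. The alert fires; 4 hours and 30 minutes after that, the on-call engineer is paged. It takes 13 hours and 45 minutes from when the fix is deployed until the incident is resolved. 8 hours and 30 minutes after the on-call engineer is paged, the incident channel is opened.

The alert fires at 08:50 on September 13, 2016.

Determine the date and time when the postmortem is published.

The alert fires: 08:50 Sep 13, 2016.
The on-call engineer is paged: 08:50 Sep 13, 2016 + 4h30m = 13:20 Sep 13, 2016.
The incident channel is opened: 13:20 Sep 13, 2016 + 8h30m = 21:50 Sep 13, 2016.
The fix is deployed: 21:50 Sep 13, 2016 + 5h30m = 03:20 Sep 14, 2016.
The incident is resolved: 03:20 Sep 14, 2016 + 13h45m = 17:05 Sep 14, 2016.
The postmortem is published: 17:05 Sep 14, 2016 + 11h45m = 04:50 Sep 15, 2016.

04:50 on September 15, 2016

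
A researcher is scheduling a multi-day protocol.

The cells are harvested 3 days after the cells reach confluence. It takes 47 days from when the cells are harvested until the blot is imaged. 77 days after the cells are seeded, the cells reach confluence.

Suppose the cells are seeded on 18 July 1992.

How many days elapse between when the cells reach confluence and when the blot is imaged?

50 days

Causal path: the cells reach confluence → the cells are harvested → the blot is imaged.
Total delay along the path: 3 + 47 = 50 days.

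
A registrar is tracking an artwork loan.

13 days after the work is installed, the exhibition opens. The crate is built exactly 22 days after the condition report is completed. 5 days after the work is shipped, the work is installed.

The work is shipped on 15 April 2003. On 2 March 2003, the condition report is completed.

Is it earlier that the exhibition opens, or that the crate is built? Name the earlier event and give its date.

The work is shipped: Apr 15, 2003.
The work is installed: Apr 15, 2003 + 5 days = Apr 20, 2003.
The exhibition opens: Apr 20, 2003 + 13 days = May 3, 2003.
The condition report is completed: Mar 2, 2003.
The crate is built: Mar 2, 2003 + 22 days = Mar 24, 2003.
Comparing: the exhibition opens on May 3, 2003 vs the crate is built on Mar 24, 2003. Earlier: the crate is built.

The crate is built — 24 March 2003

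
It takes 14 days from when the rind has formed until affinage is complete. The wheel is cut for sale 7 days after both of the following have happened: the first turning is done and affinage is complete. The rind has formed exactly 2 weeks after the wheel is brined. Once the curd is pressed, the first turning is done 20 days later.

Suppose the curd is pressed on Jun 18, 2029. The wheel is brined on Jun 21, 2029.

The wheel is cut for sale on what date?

Jul 26, 2029

The curd is pressed: Jun 18, 2029.
The first turning is done: Jun 18, 2029 + 20 days = Jul 8, 2029.
The wheel is brined: Jun 21, 2029.
The rind has formed: Jun 21, 2029 + 2 weeks = Jul 5, 2029.
Affinage is complete: Jul 5, 2029 + 14 days = Jul 19, 2029.
Both prerequisites met — the first turning is done (Jul 8, 2029), affinage is complete (Jul 19, 2029); the later is Jul 19, 2029.
The wheel is cut for sale: Jul 19, 2029 + 7 days = Jul 26, 2029.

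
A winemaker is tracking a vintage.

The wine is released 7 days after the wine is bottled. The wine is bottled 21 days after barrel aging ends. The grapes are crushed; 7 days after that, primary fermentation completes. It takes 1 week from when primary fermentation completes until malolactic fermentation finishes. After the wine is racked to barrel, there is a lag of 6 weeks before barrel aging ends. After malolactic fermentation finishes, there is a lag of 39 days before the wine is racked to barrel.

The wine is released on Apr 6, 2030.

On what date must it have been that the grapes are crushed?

The wine is released: Apr 6, 2030.
The wine is bottled: Apr 6, 2030 − 7 days = Mar 30, 2030.
Barrel aging ends: Mar 30, 2030 − 21 days = Mar 9, 2030.
The wine is racked to barrel: Mar 9, 2030 − 6 weeks = Jan 26, 2030.
Malolactic fermentation finishes: Jan 26, 2030 − 39 days = Dec 18, 2029.
Primary fermentation completes: Dec 18, 2029 − 1 week = Dec 11, 2029.
The grapes are crushed: Dec 11, 2029 − 7 days = Dec 4, 2029.

Dec 4, 2029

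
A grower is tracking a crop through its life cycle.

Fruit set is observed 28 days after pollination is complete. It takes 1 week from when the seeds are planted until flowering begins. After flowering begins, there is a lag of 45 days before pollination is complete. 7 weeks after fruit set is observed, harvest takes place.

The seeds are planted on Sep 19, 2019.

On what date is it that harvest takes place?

Jan 26, 2020

The seeds are planted: Sep 19, 2019.
Flowering begins: Sep 19, 2019 + 1 week = Sep 26, 2019.
Pollination is complete: Sep 26, 2019 + 45 days = Nov 10, 2019.
Fruit set is observed: Nov 10, 2019 + 28 days = Dec 8, 2019.
Harvest takes place: Dec 8, 2019 + 7 weeks = Jan 26, 2020.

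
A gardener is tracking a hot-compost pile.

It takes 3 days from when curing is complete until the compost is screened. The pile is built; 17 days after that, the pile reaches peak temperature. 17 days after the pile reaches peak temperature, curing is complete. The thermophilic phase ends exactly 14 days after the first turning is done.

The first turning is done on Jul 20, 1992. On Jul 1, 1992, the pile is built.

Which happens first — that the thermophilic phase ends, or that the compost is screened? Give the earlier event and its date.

The thermophilic phase ends — Aug 3, 1992

The first turning is done: Jul 20, 1992.
The thermophilic phase ends: Jul 20, 1992 + 14 days = Aug 3, 1992.
The pile is built: Jul 1, 1992.
The pile reaches peak temperature: Jul 1, 1992 + 17 days = Jul 18, 1992.
Curing is complete: Jul 18, 1992 + 17 days = Aug 4, 1992.
The compost is screened: Aug 4, 1992 + 3 days = Aug 7, 1992.
Comparing: the thermophilic phase ends on Aug 3, 1992 vs the compost is screened on Aug 7, 1992. Earlier: the thermophilic phase ends.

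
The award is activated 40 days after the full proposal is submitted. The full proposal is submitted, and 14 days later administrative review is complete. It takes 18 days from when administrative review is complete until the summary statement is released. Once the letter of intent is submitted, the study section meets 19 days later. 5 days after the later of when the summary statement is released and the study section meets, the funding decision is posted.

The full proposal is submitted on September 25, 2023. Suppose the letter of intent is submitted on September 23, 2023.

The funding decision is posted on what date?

November 1, 2023

The full proposal is submitted: Sep 25, 2023.
Administrative review is complete: Sep 25, 2023 + 14 days = Oct 9, 2023.
The summary statement is released: Oct 9, 2023 + 18 days = Oct 27, 2023.
The letter of intent is submitted: Sep 23, 2023.
The study section meets: Sep 23, 2023 + 19 days = Oct 12, 2023.
Both prerequisites met — the summary statement is released (Oct 27, 2023), the study section meets (Oct 12, 2023); the later is Oct 27, 2023.
The funding decision is posted: Oct 27, 2023 + 5 days = Nov 1, 2023.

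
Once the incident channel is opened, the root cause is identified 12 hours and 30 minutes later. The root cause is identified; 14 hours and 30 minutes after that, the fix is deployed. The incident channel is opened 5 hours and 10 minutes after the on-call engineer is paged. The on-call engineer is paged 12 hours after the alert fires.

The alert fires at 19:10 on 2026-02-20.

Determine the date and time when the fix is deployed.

15:20 on 2026-02-22

The alert fires: 19:10 Feb 20, 2026.
The on-call engineer is paged: 19:10 Feb 20, 2026 + 12h = 07:10 Feb 21, 2026.
The incident channel is opened: 07:10 Feb 21, 2026 + 5h10m = 12:20 Feb 21, 2026.
The root cause is identified: 12:20 Feb 21, 2026 + 12h30m = 00:50 Feb 22, 2026.
The fix is deployed: 00:50 Feb 22, 2026 + 14h30m = 15:20 Feb 22, 2026.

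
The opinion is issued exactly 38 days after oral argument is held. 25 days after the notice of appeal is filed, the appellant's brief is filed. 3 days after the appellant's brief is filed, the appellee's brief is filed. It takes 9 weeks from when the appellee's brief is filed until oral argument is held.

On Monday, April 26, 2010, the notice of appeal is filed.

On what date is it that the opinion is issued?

Thursday, September 2, 2010

The notice of appeal is filed: Apr 26, 2010.
The appellant's brief is filed: Apr 26, 2010 + 25 days = May 21, 2010.
The appellee's brief is filed: May 21, 2010 + 3 days = May 24, 2010.
Oral argument is held: May 24, 2010 + 9 weeks = Jul 26, 2010.
The opinion is issued: Jul 26, 2010 + 38 days = Sep 2, 2010.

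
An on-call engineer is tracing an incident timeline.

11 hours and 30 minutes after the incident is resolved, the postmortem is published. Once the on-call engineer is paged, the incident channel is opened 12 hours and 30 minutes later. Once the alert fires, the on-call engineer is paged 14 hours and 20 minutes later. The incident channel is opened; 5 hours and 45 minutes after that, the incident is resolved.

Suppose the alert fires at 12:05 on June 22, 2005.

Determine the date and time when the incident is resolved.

20:40 on June 23, 2005

The alert fires: 12:05 Jun 22, 2005.
The on-call engineer is paged: 12:05 Jun 22, 2005 + 14h20m = 02:25 Jun 23, 2005.
The incident channel is opened: 02:25 Jun 23, 2005 + 12h30m = 14:55 Jun 23, 2005.
The incident is resolved: 14:55 Jun 23, 2005 + 5h45m = 20:40 Jun 23, 2005.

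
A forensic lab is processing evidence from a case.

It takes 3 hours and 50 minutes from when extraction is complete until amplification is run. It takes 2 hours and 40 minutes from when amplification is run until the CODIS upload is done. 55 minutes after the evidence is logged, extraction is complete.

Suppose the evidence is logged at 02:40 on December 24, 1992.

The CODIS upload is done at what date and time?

The evidence is logged: 02:40 Dec 24, 1992.
Extraction is complete: 02:40 Dec 24, 1992 + 55m = 03:35 Dec 24, 1992.
Amplification is run: 03:35 Dec 24, 1992 + 3h50m = 07:25 Dec 24, 1992.
The CODIS upload is done: 07:25 Dec 24, 1992 + 2h40m = 10:05 Dec 24, 1992.

10:05 on December 24, 1992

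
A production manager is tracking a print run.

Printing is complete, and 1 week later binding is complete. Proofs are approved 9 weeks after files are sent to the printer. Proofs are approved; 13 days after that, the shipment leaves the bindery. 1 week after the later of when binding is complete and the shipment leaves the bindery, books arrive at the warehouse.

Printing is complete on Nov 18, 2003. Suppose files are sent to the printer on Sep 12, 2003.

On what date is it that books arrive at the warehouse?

Printing is complete: Nov 18, 2003.
Binding is complete: Nov 18, 2003 + 1 week = Nov 25, 2003.
Files are sent to the printer: Sep 12, 2003.
Proofs are approved: Sep 12, 2003 + 9 weeks = Nov 14, 2003.
The shipment leaves the bindery: Nov 14, 2003 + 13 days = Nov 27, 2003.
Both prerequisites met — binding is complete (Nov 25, 2003), the shipment leaves the bindery (Nov 27, 2003); the later is Nov 27, 2003.
Books arrive at the warehouse: Nov 27, 2003 + 1 week = Dec 4, 2003.

Dec 4, 2003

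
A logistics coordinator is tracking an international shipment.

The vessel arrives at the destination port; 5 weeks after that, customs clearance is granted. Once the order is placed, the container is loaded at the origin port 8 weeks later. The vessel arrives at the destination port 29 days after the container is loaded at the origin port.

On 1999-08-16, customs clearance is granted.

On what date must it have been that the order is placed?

1999-04-18

Customs clearance is granted: Aug 16, 1999.
The vessel arrives at the destination port: Aug 16, 1999 − 5 weeks = Jul 12, 1999.
The container is loaded at the origin port: Jul 12, 1999 − 29 days = Jun 13, 1999.
The order is placed: Jun 13, 1999 − 8 weeks = Apr 18, 1999.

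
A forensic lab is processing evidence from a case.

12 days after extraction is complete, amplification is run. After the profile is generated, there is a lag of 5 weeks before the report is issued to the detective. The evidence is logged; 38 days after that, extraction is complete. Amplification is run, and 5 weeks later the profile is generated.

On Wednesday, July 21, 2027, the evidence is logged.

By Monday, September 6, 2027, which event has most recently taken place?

The evidence is logged: Jul 21, 2027.
Extraction is complete: Jul 21, 2027 + 38 days = Aug 28, 2027.
Amplification is run: Aug 28, 2027 + 12 days = Sep 9, 2027.
The profile is generated: Sep 9, 2027 + 5 weeks = Oct 14, 2027.
The report is issued to the detective: Oct 14, 2027 + 5 weeks = Nov 18, 2027.
Sep 6, 2027 falls between when extraction is complete (Aug 28, 2027) and when amplification is run (Sep 9, 2027).

Extraction is complete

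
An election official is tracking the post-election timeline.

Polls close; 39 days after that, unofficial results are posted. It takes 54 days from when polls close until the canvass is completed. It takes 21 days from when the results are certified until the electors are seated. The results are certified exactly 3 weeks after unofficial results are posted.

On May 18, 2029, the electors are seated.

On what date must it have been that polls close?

Feb 26, 2029

The electors are seated: May 18, 2029.
The results are certified: May 18, 2029 − 21 days = Apr 27, 2029.
Unofficial results are posted: Apr 27, 2029 − 3 weeks = Apr 6, 2029.
Polls close: Apr 6, 2029 − 39 days = Feb 26, 2029.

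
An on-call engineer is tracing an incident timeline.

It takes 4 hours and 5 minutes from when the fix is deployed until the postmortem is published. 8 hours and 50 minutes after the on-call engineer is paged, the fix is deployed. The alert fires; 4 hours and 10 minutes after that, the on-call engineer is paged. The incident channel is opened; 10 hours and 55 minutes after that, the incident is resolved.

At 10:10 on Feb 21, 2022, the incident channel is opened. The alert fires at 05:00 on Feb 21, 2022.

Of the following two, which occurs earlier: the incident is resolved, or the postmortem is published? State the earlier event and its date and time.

The incident is resolved — 21:05 on Feb 21, 2022

The incident channel is opened: 10:10 Feb 21, 2022.
The incident is resolved: 10:10 Feb 21, 2022 + 10h55m = 21:05 Feb 21, 2022.
The alert fires: 05:00 Feb 21, 2022.
The on-call engineer is paged: 05:00 Feb 21, 2022 + 4h10m = 09:10 Feb 21, 2022.
The fix is deployed: 09:10 Feb 21, 2022 + 8h50m = 18:00 Feb 21, 2022.
The postmortem is published: 18:00 Feb 21, 2022 + 4h05m = 22:05 Feb 21, 2022.
Comparing: the incident is resolved at 21:05 Feb 21, 2022 vs the postmortem is published at 22:05 Feb 21, 2022. Earlier: the incident is resolved.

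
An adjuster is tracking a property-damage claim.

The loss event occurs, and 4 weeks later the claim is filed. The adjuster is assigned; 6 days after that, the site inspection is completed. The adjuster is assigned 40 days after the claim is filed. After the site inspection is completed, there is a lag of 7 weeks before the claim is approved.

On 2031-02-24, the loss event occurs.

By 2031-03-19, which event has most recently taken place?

The loss event occurs

The loss event occurs: Feb 24, 2031.
The claim is filed: Feb 24, 2031 + 4 weeks = Mar 24, 2031.
The adjuster is assigned: Mar 24, 2031 + 40 days = May 3, 2031.
The site inspection is completed: May 3, 2031 + 6 days = May 9, 2031.
The claim is approved: May 9, 2031 + 7 weeks = Jun 27, 2031.
Mar 19, 2031 falls between when the loss event occurs (Feb 24, 2031) and when the claim is filed (Mar 24, 2031).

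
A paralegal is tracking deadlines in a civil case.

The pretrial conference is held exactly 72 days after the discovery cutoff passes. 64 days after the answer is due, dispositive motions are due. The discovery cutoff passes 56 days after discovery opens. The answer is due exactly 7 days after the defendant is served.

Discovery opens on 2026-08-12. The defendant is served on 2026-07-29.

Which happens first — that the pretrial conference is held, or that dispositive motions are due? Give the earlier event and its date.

Discovery opens: Aug 12, 2026.
The discovery cutoff passes: Aug 12, 2026 + 56 days = Oct 7, 2026.
The pretrial conference is held: Oct 7, 2026 + 72 days = Dec 18, 2026.
The defendant is served: Jul 29, 2026.
The answer is due: Jul 29, 2026 + 7 days = Aug 5, 2026.
Dispositive motions are due: Aug 5, 2026 + 64 days = Oct 8, 2026.
Comparing: the pretrial conference is held on Dec 18, 2026 vs dispositive motions are due on Oct 8, 2026. Earlier: dispositive motions are due.

Dispositive motions are due — 2026-10-08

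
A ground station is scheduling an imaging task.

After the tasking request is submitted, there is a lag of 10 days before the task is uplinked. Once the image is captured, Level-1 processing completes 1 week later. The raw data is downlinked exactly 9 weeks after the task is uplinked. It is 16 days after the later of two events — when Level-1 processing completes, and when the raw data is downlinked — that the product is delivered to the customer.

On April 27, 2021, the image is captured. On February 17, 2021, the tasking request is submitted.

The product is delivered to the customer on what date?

May 20, 2021

The image is captured: Apr 27, 2021.
Level-1 processing completes: Apr 27, 2021 + 1 week = May 4, 2021.
The tasking request is submitted: Feb 17, 2021.
The task is uplinked: Feb 17, 2021 + 10 days = Feb 27, 2021.
The raw data is downlinked: Feb 27, 2021 + 9 weeks = May 1, 2021.
Both prerequisites met — Level-1 processing completes (May 4, 2021), the raw data is downlinked (May 1, 2021); the later is May 4, 2021.
The product is delivered to the customer: May 4, 2021 + 16 days = May 20, 2021.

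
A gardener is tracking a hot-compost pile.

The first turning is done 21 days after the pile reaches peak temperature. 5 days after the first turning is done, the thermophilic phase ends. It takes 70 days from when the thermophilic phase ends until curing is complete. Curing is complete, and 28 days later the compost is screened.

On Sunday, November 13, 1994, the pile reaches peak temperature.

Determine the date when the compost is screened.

Friday, March 17, 1995

The pile reaches peak temperature: Nov 13, 1994.
The first turning is done: Nov 13, 1994 + 21 days = Dec 4, 1994.
The thermophilic phase ends: Dec 4, 1994 + 5 days = Dec 9, 1994.
Curing is complete: Dec 9, 1994 + 70 days = Feb 17, 1995.
The compost is screened: Feb 17, 1995 + 28 days = Mar 17, 1995.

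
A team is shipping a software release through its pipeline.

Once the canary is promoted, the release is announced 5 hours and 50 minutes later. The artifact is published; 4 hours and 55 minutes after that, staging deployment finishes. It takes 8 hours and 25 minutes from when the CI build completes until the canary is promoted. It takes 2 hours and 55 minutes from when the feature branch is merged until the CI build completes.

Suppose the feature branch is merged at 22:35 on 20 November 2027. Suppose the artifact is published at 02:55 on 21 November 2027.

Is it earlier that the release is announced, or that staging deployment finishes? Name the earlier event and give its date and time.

The feature branch is merged: 22:35 Nov 20, 2027.
The CI build completes: 22:35 Nov 20, 2027 + 2h55m = 01:30 Nov 21, 2027.
The canary is promoted: 01:30 Nov 21, 2027 + 8h25m = 09:55 Nov 21, 2027.
The release is announced: 09:55 Nov 21, 2027 + 5h50m = 15:45 Nov 21, 2027.
The artifact is published: 02:55 Nov 21, 2027.
Staging deployment finishes: 02:55 Nov 21, 2027 + 4h55m = 07:50 Nov 21, 2027.
Comparing: the release is announced at 15:45 Nov 21, 2027 vs staging deployment finishes at 07:50 Nov 21, 2027. Earlier: staging deployment finishes.

Staging deployment finishes — 07:50 on 21 November 2027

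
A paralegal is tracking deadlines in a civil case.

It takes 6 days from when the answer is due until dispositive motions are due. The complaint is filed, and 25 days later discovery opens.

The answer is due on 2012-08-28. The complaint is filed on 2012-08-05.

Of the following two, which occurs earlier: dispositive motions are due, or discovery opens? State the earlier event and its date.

The answer is due: Aug 28, 2012.
Dispositive motions are due: Aug 28, 2012 + 6 days = Sep 3, 2012.
The complaint is filed: Aug 5, 2012.
Discovery opens: Aug 5, 2012 + 25 days = Aug 30, 2012.
Comparing: dispositive motions are due on Sep 3, 2012 vs discovery opens on Aug 30, 2012. Earlier: discovery opens.

Discovery opens — 2012-08-30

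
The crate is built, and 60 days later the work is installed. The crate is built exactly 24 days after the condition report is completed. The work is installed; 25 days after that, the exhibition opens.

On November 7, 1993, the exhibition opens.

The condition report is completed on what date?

The exhibition opens: Nov 7, 1993.
The work is installed: Nov 7, 1993 − 25 days = Oct 13, 1993.
The crate is built: Oct 13, 1993 − 60 days = Aug 14, 1993.
The condition report is completed: Aug 14, 1993 − 24 days = Jul 21, 1993.

July 21, 1993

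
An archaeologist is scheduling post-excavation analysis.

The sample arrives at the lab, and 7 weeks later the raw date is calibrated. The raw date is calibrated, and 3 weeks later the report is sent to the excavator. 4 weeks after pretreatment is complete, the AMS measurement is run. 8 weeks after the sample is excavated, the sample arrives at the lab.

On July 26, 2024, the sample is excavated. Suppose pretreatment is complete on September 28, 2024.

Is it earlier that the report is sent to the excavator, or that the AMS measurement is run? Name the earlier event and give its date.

The AMS measurement is run — October 26, 2024

The sample is excavated: Jul 26, 2024.
The sample arrives at the lab: Jul 26, 2024 + 8 weeks = Sep 20, 2024.
The raw date is calibrated: Sep 20, 2024 + 7 weeks = Nov 8, 2024.
The report is sent to the excavator: Nov 8, 2024 + 3 weeks = Nov 29, 2024.
Pretreatment is complete: Sep 28, 2024.
The AMS measurement is run: Sep 28, 2024 + 4 weeks = Oct 26, 2024.
Comparing: the report is sent to the excavator on Nov 29, 2024 vs the AMS measurement is run on Oct 26, 2024. Earlier: the AMS measurement is run.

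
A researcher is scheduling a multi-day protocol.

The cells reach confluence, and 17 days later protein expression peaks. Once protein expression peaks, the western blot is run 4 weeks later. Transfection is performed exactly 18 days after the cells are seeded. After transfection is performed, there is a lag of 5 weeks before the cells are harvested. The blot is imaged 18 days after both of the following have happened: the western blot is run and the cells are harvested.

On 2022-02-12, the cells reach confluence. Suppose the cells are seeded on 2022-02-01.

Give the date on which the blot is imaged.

2022-04-16

The cells reach confluence: Feb 12, 2022.
Protein expression peaks: Feb 12, 2022 + 17 days = Mar 1, 2022.
The western blot is run: Mar 1, 2022 + 4 weeks = Mar 29, 2022.
The cells are seeded: Feb 1, 2022.
Transfection is performed: Feb 1, 2022 + 18 days = Feb 19, 2022.
The cells are harvested: Feb 19, 2022 + 5 weeks = Mar 26, 2022.
Both prerequisites met — the western blot is run (Mar 29, 2022), the cells are harvested (Mar 26, 2022); the later is Mar 29, 2022.
The blot is imaged: Mar 29, 2022 + 18 days = Apr 16, 2022.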